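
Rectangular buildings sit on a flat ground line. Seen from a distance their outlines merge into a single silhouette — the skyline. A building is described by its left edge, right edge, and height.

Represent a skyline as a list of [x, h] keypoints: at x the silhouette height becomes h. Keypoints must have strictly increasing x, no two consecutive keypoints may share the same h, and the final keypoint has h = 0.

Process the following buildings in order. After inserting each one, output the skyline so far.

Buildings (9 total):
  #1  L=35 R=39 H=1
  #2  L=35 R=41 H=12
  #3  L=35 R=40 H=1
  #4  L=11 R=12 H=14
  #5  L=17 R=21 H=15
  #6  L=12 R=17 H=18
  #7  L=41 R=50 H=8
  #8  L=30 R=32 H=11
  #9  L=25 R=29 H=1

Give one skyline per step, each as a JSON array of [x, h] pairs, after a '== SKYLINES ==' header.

== SKYLINES ==
[[35,1],[39,0]]
[[35,12],[41,0]]
[[35,12],[41,0]]
[[11,14],[12,0],[35,12],[41,0]]
[[11,14],[12,0],[17,15],[21,0],[35,12],[41,0]]
[[11,14],[12,18],[17,15],[21,0],[35,12],[41,0]]
[[11,14],[12,18],[17,15],[21,0],[35,12],[41,8],[50,0]]
[[11,14],[12,18],[17,15],[21,0],[30,11],[32,0],[35,12],[41,8],[50,0]]
[[11,14],[12,18],[17,15],[21,0],[25,1],[29,0],[30,11],[32,0],[35,12],[41,8],[50,0]]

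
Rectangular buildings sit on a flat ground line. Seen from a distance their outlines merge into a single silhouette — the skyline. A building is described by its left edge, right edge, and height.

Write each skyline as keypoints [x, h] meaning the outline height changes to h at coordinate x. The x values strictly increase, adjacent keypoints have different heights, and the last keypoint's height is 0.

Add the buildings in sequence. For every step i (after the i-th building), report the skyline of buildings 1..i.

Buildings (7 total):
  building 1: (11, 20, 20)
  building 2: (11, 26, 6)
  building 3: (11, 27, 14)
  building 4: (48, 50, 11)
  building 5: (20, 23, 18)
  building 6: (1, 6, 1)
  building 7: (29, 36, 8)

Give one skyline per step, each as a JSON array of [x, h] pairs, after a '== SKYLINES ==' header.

== SKYLINES ==
[[11,20],[20,0]]
[[11,20],[20,6],[26,0]]
[[11,20],[20,14],[27,0]]
[[11,20],[20,14],[27,0],[48,11],[50,0]]
[[11,20],[20,18],[23,14],[27,0],[48,11],[50,0]]
[[1,1],[6,0],[11,20],[20,18],[23,14],[27,0],[48,11],[50,0]]
[[1,1],[6,0],[11,20],[20,18],[23,14],[27,0],[29,8],[36,0],[48,11],[50,0]]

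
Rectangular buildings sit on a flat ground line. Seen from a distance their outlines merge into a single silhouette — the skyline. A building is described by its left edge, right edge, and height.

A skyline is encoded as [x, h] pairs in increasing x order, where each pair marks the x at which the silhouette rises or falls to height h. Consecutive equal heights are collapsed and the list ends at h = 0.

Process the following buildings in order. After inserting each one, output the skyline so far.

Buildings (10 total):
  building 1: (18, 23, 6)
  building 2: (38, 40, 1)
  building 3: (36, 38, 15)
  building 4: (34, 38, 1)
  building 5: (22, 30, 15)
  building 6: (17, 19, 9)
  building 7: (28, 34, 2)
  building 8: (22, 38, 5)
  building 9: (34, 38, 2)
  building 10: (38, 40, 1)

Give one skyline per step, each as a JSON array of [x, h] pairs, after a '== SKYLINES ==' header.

== SKYLINES ==
[[18,6],[23,0]]
[[18,6],[23,0],[38,1],[40,0]]
[[18,6],[23,0],[36,15],[38,1],[40,0]]
[[18,6],[23,0],[34,1],[36,15],[38,1],[40,0]]
[[18,6],[22,15],[30,0],[34,1],[36,15],[38,1],[40,0]]
[[17,9],[19,6],[22,15],[30,0],[34,1],[36,15],[38,1],[40,0]]
[[17,9],[19,6],[22,15],[30,2],[34,1],[36,15],[38,1],[40,0]]
[[17,9],[19,6],[22,15],[30,5],[36,15],[38,1],[40,0]]
[[17,9],[19,6],[22,15],[30,5],[36,15],[38,1],[40,0]]
[[17,9],[19,6],[22,15],[30,5],[36,15],[38,1],[40,0]]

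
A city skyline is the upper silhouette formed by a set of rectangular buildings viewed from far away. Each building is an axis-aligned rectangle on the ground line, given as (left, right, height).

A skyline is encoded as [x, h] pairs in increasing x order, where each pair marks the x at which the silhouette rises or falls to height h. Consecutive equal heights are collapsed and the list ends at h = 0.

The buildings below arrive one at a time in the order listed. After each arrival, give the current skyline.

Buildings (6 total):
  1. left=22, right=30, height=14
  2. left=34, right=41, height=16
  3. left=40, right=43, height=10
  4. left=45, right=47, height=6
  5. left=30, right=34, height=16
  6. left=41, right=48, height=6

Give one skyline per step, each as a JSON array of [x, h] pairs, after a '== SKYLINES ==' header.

== SKYLINES ==
[[22,14],[30,0]]
[[22,14],[30,0],[34,16],[41,0]]
[[22,14],[30,0],[34,16],[41,10],[43,0]]
[[22,14],[30,0],[34,16],[41,10],[43,0],[45,6],[47,0]]
[[22,14],[30,16],[41,10],[43,0],[45,6],[47,0]]
[[22,14],[30,16],[41,10],[43,6],[48,0]]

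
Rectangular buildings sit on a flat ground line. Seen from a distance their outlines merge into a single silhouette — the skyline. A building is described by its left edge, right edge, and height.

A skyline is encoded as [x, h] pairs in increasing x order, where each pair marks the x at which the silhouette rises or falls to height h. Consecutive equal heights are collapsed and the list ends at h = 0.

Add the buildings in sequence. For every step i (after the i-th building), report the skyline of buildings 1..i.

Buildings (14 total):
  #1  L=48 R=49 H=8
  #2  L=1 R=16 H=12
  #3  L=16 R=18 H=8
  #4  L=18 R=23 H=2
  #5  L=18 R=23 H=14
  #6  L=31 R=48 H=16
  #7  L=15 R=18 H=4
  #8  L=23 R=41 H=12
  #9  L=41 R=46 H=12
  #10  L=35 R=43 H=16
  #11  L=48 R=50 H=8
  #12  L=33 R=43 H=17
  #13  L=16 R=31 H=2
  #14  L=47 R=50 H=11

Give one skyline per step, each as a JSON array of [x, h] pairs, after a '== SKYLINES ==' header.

== SKYLINES ==
[[48,8],[49,0]]
[[1,12],[16,0],[48,8],[49,0]]
[[1,12],[16,8],[18,0],[48,8],[49,0]]
[[1,12],[16,8],[18,2],[23,0],[48,8],[49,0]]
[[1,12],[16,8],[18,14],[23,0],[48,8],[49,0]]
[[1,12],[16,8],[18,14],[23,0],[31,16],[48,8],[49,0]]
[[1,12],[16,8],[18,14],[23,0],[31,16],[48,8],[49,0]]
[[1,12],[16,8],[18,14],[23,12],[31,16],[48,8],[49,0]]
[[1,12],[16,8],[18,14],[23,12],[31,16],[48,8],[49,0]]
[[1,12],[16,8],[18,14],[23,12],[31,16],[48,8],[49,0]]
[[1,12],[16,8],[18,14],[23,12],[31,16],[48,8],[50,0]]
[[1,12],[16,8],[18,14],[23,12],[31,16],[33,17],[43,16],[48,8],[50,0]]
[[1,12],[16,8],[18,14],[23,12],[31,16],[33,17],[43,16],[48,8],[50,0]]
[[1,12],[16,8],[18,14],[23,12],[31,16],[33,17],[43,16],[48,11],[50,0]]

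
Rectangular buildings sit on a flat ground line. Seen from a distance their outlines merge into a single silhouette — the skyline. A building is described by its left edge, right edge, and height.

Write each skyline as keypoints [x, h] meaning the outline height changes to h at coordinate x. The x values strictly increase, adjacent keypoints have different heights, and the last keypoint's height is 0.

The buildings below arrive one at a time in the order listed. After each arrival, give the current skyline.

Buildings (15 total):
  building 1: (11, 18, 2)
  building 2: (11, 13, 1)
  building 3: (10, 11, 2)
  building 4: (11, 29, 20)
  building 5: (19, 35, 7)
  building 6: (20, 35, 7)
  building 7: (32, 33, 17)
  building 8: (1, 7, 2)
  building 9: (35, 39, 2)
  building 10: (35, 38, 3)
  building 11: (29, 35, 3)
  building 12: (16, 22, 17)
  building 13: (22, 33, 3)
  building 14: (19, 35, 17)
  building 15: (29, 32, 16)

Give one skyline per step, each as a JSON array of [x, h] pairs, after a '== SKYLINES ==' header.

== SKYLINES ==
[[11,2],[18,0]]
[[11,2],[18,0]]
[[10,2],[18,0]]
[[10,2],[11,20],[29,0]]
[[10,2],[11,20],[29,7],[35,0]]
[[10,2],[11,20],[29,7],[35,0]]
[[10,2],[11,20],[29,7],[32,17],[33,7],[35,0]]
[[1,2],[7,0],[10,2],[11,20],[29,7],[32,17],[33,7],[35,0]]
[[1,2],[7,0],[10,2],[11,20],[29,7],[32,17],[33,7],[35,2],[39,0]]
[[1,2],[7,0],[10,2],[11,20],[29,7],[32,17],[33,7],[35,3],[38,2],[39,0]]
[[1,2],[7,0],[10,2],[11,20],[29,7],[32,17],[33,7],[35,3],[38,2],[39,0]]
[[1,2],[7,0],[10,2],[11,20],[29,7],[32,17],[33,7],[35,3],[38,2],[39,0]]
[[1,2],[7,0],[10,2],[11,20],[29,7],[32,17],[33,7],[35,3],[38,2],[39,0]]
[[1,2],[7,0],[10,2],[11,20],[29,17],[35,3],[38,2],[39,0]]
[[1,2],[7,0],[10,2],[11,20],[29,17],[35,3],[38,2],[39,0]]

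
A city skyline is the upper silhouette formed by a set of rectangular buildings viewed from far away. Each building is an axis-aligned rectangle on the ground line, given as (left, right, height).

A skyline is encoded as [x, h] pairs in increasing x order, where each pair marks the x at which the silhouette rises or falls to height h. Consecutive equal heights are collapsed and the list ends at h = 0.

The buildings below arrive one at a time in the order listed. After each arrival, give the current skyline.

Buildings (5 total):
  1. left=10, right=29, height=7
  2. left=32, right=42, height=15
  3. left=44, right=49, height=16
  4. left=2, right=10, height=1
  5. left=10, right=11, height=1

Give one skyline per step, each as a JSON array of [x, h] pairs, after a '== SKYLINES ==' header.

== SKYLINES ==
[[10,7],[29,0]]
[[10,7],[29,0],[32,15],[42,0]]
[[10,7],[29,0],[32,15],[42,0],[44,16],[49,0]]
[[2,1],[10,7],[29,0],[32,15],[42,0],[44,16],[49,0]]
[[2,1],[10,7],[29,0],[32,15],[42,0],[44,16],[49,0]]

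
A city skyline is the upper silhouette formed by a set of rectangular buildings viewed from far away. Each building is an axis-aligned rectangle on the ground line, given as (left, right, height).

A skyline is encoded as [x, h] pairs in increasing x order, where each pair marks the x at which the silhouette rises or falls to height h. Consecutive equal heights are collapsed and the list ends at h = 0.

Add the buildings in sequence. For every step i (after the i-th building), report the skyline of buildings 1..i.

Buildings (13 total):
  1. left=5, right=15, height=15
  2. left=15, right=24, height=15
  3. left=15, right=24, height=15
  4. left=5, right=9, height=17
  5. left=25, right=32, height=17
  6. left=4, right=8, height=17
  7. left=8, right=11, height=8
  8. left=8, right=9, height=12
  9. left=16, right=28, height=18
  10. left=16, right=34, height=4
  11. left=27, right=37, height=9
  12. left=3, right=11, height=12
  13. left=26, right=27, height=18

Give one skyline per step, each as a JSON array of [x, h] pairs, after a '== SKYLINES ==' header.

== SKYLINES ==
[[5,15],[15,0]]
[[5,15],[24,0]]
[[5,15],[24,0]]
[[5,17],[9,15],[24,0]]
[[5,17],[9,15],[24,0],[25,17],[32,0]]
[[4,17],[9,15],[24,0],[25,17],[32,0]]
[[4,17],[9,15],[24,0],[25,17],[32,0]]
[[4,17],[9,15],[24,0],[25,17],[32,0]]
[[4,17],[9,15],[16,18],[28,17],[32,0]]
[[4,17],[9,15],[16,18],[28,17],[32,4],[34,0]]
[[4,17],[9,15],[16,18],[28,17],[32,9],[37,0]]
[[3,12],[4,17],[9,15],[16,18],[28,17],[32,9],[37,0]]
[[3,12],[4,17],[9,15],[16,18],[28,17],[32,9],[37,0]]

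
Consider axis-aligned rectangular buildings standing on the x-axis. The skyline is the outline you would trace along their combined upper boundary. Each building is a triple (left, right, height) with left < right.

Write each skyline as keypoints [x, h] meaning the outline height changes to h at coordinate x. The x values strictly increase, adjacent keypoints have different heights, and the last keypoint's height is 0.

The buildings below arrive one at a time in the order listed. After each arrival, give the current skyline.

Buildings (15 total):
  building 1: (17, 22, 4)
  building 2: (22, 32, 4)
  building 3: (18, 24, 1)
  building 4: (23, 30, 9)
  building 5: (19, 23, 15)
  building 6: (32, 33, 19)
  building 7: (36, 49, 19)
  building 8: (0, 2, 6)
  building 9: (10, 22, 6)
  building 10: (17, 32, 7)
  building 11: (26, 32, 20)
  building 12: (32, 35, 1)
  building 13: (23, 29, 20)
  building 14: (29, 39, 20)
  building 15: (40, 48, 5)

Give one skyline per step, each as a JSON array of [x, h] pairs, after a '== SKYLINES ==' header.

== SKYLINES ==
[[17,4],[22,0]]
[[17,4],[32,0]]
[[17,4],[32,0]]
[[17,4],[23,9],[30,4],[32,0]]
[[17,4],[19,15],[23,9],[30,4],[32,0]]
[[17,4],[19,15],[23,9],[30,4],[32,19],[33,0]]
[[17,4],[19,15],[23,9],[30,4],[32,19],[33,0],[36,19],[49,0]]
[[0,6],[2,0],[17,4],[19,15],[23,9],[30,4],[32,19],[33,0],[36,19],[49,0]]
[[0,6],[2,0],[10,6],[19,15],[23,9],[30,4],[32,19],[33,0],[36,19],[49,0]]
[[0,6],[2,0],[10,6],[17,7],[19,15],[23,9],[30,7],[32,19],[33,0],[36,19],[49,0]]
[[0,6],[2,0],[10,6],[17,7],[19,15],[23,9],[26,20],[32,19],[33,0],[36,19],[49,0]]
[[0,6],[2,0],[10,6],[17,7],[19,15],[23,9],[26,20],[32,19],[33,1],[35,0],[36,19],[49,0]]
[[0,6],[2,0],[10,6],[17,7],[19,15],[23,20],[32,19],[33,1],[35,0],[36,19],[49,0]]
[[0,6],[2,0],[10,6],[17,7],[19,15],[23,20],[39,19],[49,0]]
[[0,6],[2,0],[10,6],[17,7],[19,15],[23,20],[39,19],[49,0]]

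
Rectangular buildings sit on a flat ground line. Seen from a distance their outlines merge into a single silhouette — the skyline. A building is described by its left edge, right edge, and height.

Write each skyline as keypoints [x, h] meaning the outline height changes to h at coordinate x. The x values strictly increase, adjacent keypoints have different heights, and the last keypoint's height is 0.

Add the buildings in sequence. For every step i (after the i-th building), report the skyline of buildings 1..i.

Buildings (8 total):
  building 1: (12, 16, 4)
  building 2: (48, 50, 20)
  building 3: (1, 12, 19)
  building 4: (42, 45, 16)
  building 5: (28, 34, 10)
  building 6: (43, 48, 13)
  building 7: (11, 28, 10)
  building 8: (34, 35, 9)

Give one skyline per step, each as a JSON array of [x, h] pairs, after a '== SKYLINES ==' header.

== SKYLINES ==
[[12,4],[16,0]]
[[12,4],[16,0],[48,20],[50,0]]
[[1,19],[12,4],[16,0],[48,20],[50,0]]
[[1,19],[12,4],[16,0],[42,16],[45,0],[48,20],[50,0]]
[[1,19],[12,4],[16,0],[28,10],[34,0],[42,16],[45,0],[48,20],[50,0]]
[[1,19],[12,4],[16,0],[28,10],[34,0],[42,16],[45,13],[48,20],[50,0]]
[[1,19],[12,10],[34,0],[42,16],[45,13],[48,20],[50,0]]
[[1,19],[12,10],[34,9],[35,0],[42,16],[45,13],[48,20],[50,0]]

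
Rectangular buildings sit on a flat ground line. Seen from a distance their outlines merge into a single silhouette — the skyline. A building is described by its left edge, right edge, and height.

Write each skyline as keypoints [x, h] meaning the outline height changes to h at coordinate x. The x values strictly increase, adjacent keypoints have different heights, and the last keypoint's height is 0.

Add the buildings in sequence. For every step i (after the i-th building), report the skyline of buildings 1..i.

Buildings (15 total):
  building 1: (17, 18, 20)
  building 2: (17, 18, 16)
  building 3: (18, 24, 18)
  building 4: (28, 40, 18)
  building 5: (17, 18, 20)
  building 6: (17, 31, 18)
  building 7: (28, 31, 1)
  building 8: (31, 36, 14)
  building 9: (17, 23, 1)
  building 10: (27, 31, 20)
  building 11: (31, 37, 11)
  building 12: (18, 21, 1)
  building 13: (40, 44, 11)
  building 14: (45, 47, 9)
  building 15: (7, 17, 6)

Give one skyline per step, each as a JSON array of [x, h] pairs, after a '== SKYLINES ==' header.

== SKYLINES ==
[[17,20],[18,0]]
[[17,20],[18,0]]
[[17,20],[18,18],[24,0]]
[[17,20],[18,18],[24,0],[28,18],[40,0]]
[[17,20],[18,18],[24,0],[28,18],[40,0]]
[[17,20],[18,18],[40,0]]
[[17,20],[18,18],[40,0]]
[[17,20],[18,18],[40,0]]
[[17,20],[18,18],[40,0]]
[[17,20],[18,18],[27,20],[31,18],[40,0]]
[[17,20],[18,18],[27,20],[31,18],[40,0]]
[[17,20],[18,18],[27,20],[31,18],[40,0]]
[[17,20],[18,18],[27,20],[31,18],[40,11],[44,0]]
[[17,20],[18,18],[27,20],[31,18],[40,11],[44,0],[45,9],[47,0]]
[[7,6],[17,20],[18,18],[27,20],[31,18],[40,11],[44,0],[45,9],[47,0]]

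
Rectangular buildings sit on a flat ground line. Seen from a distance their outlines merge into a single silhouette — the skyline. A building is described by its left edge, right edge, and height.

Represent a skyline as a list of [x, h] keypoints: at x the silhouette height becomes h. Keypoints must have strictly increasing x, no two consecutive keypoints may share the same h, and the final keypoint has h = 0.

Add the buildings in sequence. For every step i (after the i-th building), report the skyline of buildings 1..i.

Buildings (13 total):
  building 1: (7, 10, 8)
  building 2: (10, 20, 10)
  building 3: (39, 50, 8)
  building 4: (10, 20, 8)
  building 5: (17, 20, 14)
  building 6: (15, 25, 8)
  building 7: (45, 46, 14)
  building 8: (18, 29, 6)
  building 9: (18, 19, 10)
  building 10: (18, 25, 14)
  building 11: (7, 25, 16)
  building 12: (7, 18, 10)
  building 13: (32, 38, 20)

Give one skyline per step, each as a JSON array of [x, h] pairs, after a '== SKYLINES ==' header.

== SKYLINES ==
[[7,8],[10,0]]
[[7,8],[10,10],[20,0]]
[[7,8],[10,10],[20,0],[39,8],[50,0]]
[[7,8],[10,10],[20,0],[39,8],[50,0]]
[[7,8],[10,10],[17,14],[20,0],[39,8],[50,0]]
[[7,8],[10,10],[17,14],[20,8],[25,0],[39,8],[50,0]]
[[7,8],[10,10],[17,14],[20,8],[25,0],[39,8],[45,14],[46,8],[50,0]]
[[7,8],[10,10],[17,14],[20,8],[25,6],[29,0],[39,8],[45,14],[46,8],[50,0]]
[[7,8],[10,10],[17,14],[20,8],[25,6],[29,0],[39,8],[45,14],[46,8],[50,0]]
[[7,8],[10,10],[17,14],[25,6],[29,0],[39,8],[45,14],[46,8],[50,0]]
[[7,16],[25,6],[29,0],[39,8],[45,14],[46,8],[50,0]]
[[7,16],[25,6],[29,0],[39,8],[45,14],[46,8],[50,0]]
[[7,16],[25,6],[29,0],[32,20],[38,0],[39,8],[45,14],[46,8],[50,0]]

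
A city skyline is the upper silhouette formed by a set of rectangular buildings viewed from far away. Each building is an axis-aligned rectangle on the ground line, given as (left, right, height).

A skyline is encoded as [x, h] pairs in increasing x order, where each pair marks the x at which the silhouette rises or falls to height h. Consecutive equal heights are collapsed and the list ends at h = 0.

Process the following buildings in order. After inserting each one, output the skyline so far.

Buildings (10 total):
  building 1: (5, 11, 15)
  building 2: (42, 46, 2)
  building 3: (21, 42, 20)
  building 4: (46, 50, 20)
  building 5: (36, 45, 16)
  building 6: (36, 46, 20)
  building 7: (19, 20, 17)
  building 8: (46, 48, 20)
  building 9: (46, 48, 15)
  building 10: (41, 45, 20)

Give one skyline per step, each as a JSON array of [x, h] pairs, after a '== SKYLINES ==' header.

== SKYLINES ==
[[5,15],[11,0]]
[[5,15],[11,0],[42,2],[46,0]]
[[5,15],[11,0],[21,20],[42,2],[46,0]]
[[5,15],[11,0],[21,20],[42,2],[46,20],[50,0]]
[[5,15],[11,0],[21,20],[42,16],[45,2],[46,20],[50,0]]
[[5,15],[11,0],[21,20],[50,0]]
[[5,15],[11,0],[19,17],[20,0],[21,20],[50,0]]
[[5,15],[11,0],[19,17],[20,0],[21,20],[50,0]]
[[5,15],[11,0],[19,17],[20,0],[21,20],[50,0]]
[[5,15],[11,0],[19,17],[20,0],[21,20],[50,0]]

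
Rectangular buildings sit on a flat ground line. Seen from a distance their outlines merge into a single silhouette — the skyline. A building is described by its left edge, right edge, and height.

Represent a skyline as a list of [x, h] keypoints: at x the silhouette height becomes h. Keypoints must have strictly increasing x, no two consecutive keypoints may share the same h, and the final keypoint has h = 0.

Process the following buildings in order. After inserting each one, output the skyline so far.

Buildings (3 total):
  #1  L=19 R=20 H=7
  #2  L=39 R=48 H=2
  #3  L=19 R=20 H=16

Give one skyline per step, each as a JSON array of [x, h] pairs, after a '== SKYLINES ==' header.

== SKYLINES ==
[[19,7],[20,0]]
[[19,7],[20,0],[39,2],[48,0]]
[[19,16],[20,0],[39,2],[48,0]]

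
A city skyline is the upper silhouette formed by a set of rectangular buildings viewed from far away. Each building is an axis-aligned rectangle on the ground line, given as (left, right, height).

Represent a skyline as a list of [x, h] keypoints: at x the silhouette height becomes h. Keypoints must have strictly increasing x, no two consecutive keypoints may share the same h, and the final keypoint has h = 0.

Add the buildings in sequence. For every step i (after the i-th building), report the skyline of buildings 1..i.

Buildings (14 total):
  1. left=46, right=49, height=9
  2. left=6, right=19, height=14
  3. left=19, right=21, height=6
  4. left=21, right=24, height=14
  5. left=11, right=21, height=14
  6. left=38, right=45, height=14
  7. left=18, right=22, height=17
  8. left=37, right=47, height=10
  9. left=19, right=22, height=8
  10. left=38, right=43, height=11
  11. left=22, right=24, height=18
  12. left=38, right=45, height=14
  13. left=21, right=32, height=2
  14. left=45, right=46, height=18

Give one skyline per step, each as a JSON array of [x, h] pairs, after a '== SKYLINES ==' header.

== SKYLINES ==
[[46,9],[49,0]]
[[6,14],[19,0],[46,9],[49,0]]
[[6,14],[19,6],[21,0],[46,9],[49,0]]
[[6,14],[19,6],[21,14],[24,0],[46,9],[49,0]]
[[6,14],[24,0],[46,9],[49,0]]
[[6,14],[24,0],[38,14],[45,0],[46,9],[49,0]]
[[6,14],[18,17],[22,14],[24,0],[38,14],[45,0],[46,9],[49,0]]
[[6,14],[18,17],[22,14],[24,0],[37,10],[38,14],[45,10],[47,9],[49,0]]
[[6,14],[18,17],[22,14],[24,0],[37,10],[38,14],[45,10],[47,9],[49,0]]
[[6,14],[18,17],[22,14],[24,0],[37,10],[38,14],[45,10],[47,9],[49,0]]
[[6,14],[18,17],[22,18],[24,0],[37,10],[38,14],[45,10],[47,9],[49,0]]
[[6,14],[18,17],[22,18],[24,0],[37,10],[38,14],[45,10],[47,9],[49,0]]
[[6,14],[18,17],[22,18],[24,2],[32,0],[37,10],[38,14],[45,10],[47,9],[49,0]]
[[6,14],[18,17],[22,18],[24,2],[32,0],[37,10],[38,14],[45,18],[46,10],[47,9],[49,0]]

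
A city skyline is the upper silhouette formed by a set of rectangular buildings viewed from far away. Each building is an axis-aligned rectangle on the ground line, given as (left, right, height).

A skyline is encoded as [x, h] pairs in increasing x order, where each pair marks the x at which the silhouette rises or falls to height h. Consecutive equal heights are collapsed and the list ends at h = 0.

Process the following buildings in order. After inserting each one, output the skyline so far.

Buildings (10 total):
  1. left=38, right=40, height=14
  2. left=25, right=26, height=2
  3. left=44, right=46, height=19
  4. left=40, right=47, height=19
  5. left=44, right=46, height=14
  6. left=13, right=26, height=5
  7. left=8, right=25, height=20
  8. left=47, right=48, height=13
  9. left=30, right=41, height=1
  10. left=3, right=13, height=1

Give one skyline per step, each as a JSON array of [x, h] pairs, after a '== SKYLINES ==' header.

== SKYLINES ==
[[38,14],[40,0]]
[[25,2],[26,0],[38,14],[40,0]]
[[25,2],[26,0],[38,14],[40,0],[44,19],[46,0]]
[[25,2],[26,0],[38,14],[40,19],[47,0]]
[[25,2],[26,0],[38,14],[40,19],[47,0]]
[[13,5],[26,0],[38,14],[40,19],[47,0]]
[[8,20],[25,5],[26,0],[38,14],[40,19],[47,0]]
[[8,20],[25,5],[26,0],[38,14],[40,19],[47,13],[48,0]]
[[8,20],[25,5],[26,0],[30,1],[38,14],[40,19],[47,13],[48,0]]
[[3,1],[8,20],[25,5],[26,0],[30,1],[38,14],[40,19],[47,13],[48,0]]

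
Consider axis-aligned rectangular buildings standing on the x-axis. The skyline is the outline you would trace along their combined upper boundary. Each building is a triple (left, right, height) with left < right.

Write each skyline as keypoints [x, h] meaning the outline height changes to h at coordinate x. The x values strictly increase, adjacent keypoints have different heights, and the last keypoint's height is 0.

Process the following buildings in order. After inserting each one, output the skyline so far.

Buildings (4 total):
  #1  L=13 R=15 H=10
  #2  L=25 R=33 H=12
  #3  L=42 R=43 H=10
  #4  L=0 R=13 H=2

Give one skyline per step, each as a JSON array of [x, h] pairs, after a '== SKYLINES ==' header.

== SKYLINES ==
[[13,10],[15,0]]
[[13,10],[15,0],[25,12],[33,0]]
[[13,10],[15,0],[25,12],[33,0],[42,10],[43,0]]
[[0,2],[13,10],[15,0],[25,12],[33,0],[42,10],[43,0]]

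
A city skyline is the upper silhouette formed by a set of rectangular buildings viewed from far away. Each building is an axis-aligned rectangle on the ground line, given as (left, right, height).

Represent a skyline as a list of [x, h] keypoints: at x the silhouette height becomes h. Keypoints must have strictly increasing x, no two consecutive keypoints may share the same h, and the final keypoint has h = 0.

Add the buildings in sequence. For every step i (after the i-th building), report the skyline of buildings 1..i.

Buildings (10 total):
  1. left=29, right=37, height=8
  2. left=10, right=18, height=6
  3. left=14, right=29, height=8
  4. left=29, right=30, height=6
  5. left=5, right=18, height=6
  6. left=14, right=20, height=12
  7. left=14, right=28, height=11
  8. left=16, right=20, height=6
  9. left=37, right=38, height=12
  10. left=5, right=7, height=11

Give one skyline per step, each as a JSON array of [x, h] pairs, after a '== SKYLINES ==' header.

== SKYLINES ==
[[29,8],[37,0]]
[[10,6],[18,0],[29,8],[37,0]]
[[10,6],[14,8],[37,0]]
[[10,6],[14,8],[37,0]]
[[5,6],[14,8],[37,0]]
[[5,6],[14,12],[20,8],[37,0]]
[[5,6],[14,12],[20,11],[28,8],[37,0]]
[[5,6],[14,12],[20,11],[28,8],[37,0]]
[[5,6],[14,12],[20,11],[28,8],[37,12],[38,0]]
[[5,11],[7,6],[14,12],[20,11],[28,8],[37,12],[38,0]]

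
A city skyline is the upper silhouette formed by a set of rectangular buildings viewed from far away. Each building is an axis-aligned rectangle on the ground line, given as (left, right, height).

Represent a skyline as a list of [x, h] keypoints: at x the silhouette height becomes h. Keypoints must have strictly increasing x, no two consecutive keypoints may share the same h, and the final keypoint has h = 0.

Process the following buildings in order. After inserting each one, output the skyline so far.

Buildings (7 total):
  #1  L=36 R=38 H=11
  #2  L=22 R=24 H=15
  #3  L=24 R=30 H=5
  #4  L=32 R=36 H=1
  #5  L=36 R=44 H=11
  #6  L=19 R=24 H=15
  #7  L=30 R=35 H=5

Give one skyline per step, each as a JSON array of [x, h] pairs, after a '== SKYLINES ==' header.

== SKYLINES ==
[[36,11],[38,0]]
[[22,15],[24,0],[36,11],[38,0]]
[[22,15],[24,5],[30,0],[36,11],[38,0]]
[[22,15],[24,5],[30,0],[32,1],[36,11],[38,0]]
[[22,15],[24,5],[30,0],[32,1],[36,11],[44,0]]
[[19,15],[24,5],[30,0],[32,1],[36,11],[44,0]]
[[19,15],[24,5],[35,1],[36,11],[44,0]]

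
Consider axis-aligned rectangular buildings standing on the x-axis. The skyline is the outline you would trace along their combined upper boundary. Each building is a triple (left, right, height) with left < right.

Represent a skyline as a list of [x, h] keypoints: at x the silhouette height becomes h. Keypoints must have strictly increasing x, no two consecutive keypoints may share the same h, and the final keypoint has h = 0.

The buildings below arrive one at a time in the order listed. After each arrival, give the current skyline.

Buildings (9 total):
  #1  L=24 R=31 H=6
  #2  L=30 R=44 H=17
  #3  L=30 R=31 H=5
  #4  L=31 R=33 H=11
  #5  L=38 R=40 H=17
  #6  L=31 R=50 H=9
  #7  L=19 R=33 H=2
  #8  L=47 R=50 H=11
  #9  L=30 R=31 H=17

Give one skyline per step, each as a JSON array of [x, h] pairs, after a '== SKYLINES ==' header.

== SKYLINES ==
[[24,6],[31,0]]
[[24,6],[30,17],[44,0]]
[[24,6],[30,17],[44,0]]
[[24,6],[30,17],[44,0]]
[[24,6],[30,17],[44,0]]
[[24,6],[30,17],[44,9],[50,0]]
[[19,2],[24,6],[30,17],[44,9],[50,0]]
[[19,2],[24,6],[30,17],[44,9],[47,11],[50,0]]
[[19,2],[24,6],[30,17],[44,9],[47,11],[50,0]]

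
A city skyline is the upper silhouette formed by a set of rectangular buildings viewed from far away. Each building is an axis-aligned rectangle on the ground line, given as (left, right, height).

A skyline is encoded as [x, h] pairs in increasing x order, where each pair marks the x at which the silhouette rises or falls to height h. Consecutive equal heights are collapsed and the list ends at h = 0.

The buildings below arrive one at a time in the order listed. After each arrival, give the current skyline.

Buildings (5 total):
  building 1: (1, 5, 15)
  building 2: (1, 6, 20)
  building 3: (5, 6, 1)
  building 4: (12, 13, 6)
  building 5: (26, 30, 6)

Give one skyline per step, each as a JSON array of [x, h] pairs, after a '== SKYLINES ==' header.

== SKYLINES ==
[[1,15],[5,0]]
[[1,20],[6,0]]
[[1,20],[6,0]]
[[1,20],[6,0],[12,6],[13,0]]
[[1,20],[6,0],[12,6],[13,0],[26,6],[30,0]]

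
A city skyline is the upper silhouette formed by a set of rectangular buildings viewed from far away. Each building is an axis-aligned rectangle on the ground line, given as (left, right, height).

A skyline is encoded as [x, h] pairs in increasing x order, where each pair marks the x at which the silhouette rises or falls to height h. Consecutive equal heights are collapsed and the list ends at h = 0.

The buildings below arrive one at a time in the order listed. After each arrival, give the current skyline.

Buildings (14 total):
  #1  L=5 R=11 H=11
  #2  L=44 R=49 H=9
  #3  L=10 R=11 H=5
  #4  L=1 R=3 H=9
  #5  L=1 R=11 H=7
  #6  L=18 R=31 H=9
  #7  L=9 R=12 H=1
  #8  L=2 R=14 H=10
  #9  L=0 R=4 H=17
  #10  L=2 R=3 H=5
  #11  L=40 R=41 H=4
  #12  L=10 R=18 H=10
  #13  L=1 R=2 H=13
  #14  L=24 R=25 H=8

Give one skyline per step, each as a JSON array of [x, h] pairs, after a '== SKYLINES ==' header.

== SKYLINES ==
[[5,11],[11,0]]
[[5,11],[11,0],[44,9],[49,0]]
[[5,11],[11,0],[44,9],[49,0]]
[[1,9],[3,0],[5,11],[11,0],[44,9],[49,0]]
[[1,9],[3,7],[5,11],[11,0],[44,9],[49,0]]
[[1,9],[3,7],[5,11],[11,0],[18,9],[31,0],[44,9],[49,0]]
[[1,9],[3,7],[5,11],[11,1],[12,0],[18,9],[31,0],[44,9],[49,0]]
[[1,9],[2,10],[5,11],[11,10],[14,0],[18,9],[31,0],[44,9],[49,0]]
[[0,17],[4,10],[5,11],[11,10],[14,0],[18,9],[31,0],[44,9],[49,0]]
[[0,17],[4,10],[5,11],[11,10],[14,0],[18,9],[31,0],[44,9],[49,0]]
[[0,17],[4,10],[5,11],[11,10],[14,0],[18,9],[31,0],[40,4],[41,0],[44,9],[49,0]]
[[0,17],[4,10],[5,11],[11,10],[18,9],[31,0],[40,4],[41,0],[44,9],[49,0]]
[[0,17],[4,10],[5,11],[11,10],[18,9],[31,0],[40,4],[41,0],[44,9],[49,0]]
[[0,17],[4,10],[5,11],[11,10],[18,9],[31,0],[40,4],[41,0],[44,9],[49,0]]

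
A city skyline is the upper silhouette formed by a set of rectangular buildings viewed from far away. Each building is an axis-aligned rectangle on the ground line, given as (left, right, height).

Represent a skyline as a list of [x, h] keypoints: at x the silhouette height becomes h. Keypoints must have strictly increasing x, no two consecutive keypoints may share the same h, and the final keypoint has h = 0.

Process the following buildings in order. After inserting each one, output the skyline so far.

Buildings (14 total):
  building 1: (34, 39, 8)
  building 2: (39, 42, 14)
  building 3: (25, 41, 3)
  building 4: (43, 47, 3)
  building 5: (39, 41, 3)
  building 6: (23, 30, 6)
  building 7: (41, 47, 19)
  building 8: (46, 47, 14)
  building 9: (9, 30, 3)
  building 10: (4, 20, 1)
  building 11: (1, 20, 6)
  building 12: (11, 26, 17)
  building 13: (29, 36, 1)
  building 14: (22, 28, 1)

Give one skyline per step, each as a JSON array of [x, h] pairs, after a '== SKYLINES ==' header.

== SKYLINES ==
[[34,8],[39,0]]
[[34,8],[39,14],[42,0]]
[[25,3],[34,8],[39,14],[42,0]]
[[25,3],[34,8],[39,14],[42,0],[43,3],[47,0]]
[[25,3],[34,8],[39,14],[42,0],[43,3],[47,0]]
[[23,6],[30,3],[34,8],[39,14],[42,0],[43,3],[47,0]]
[[23,6],[30,3],[34,8],[39,14],[41,19],[47,0]]
[[23,6],[30,3],[34,8],[39,14],[41,19],[47,0]]
[[9,3],[23,6],[30,3],[34,8],[39,14],[41,19],[47,0]]
[[4,1],[9,3],[23,6],[30,3],[34,8],[39,14],[41,19],[47,0]]
[[1,6],[20,3],[23,6],[30,3],[34,8],[39,14],[41,19],[47,0]]
[[1,6],[11,17],[26,6],[30,3],[34,8],[39,14],[41,19],[47,0]]
[[1,6],[11,17],[26,6],[30,3],[34,8],[39,14],[41,19],[47,0]]
[[1,6],[11,17],[26,6],[30,3],[34,8],[39,14],[41,19],[47,0]]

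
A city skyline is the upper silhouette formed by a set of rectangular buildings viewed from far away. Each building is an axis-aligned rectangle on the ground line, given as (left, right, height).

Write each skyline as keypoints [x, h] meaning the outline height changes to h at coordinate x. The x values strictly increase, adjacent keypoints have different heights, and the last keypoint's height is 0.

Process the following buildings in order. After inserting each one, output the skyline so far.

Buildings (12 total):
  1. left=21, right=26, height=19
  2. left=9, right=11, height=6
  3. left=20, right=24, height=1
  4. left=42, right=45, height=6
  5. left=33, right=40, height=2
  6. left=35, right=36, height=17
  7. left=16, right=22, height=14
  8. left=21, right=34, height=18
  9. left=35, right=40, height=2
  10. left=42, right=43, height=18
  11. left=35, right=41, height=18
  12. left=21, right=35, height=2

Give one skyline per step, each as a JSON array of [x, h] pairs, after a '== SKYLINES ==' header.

== SKYLINES ==
[[21,19],[26,0]]
[[9,6],[11,0],[21,19],[26,0]]
[[9,6],[11,0],[20,1],[21,19],[26,0]]
[[9,6],[11,0],[20,1],[21,19],[26,0],[42,6],[45,0]]
[[9,6],[11,0],[20,1],[21,19],[26,0],[33,2],[40,0],[42,6],[45,0]]
[[9,6],[11,0],[20,1],[21,19],[26,0],[33,2],[35,17],[36,2],[40,0],[42,6],[45,0]]
[[9,6],[11,0],[16,14],[21,19],[26,0],[33,2],[35,17],[36,2],[40,0],[42,6],[45,0]]
[[9,6],[11,0],[16,14],[21,19],[26,18],[34,2],[35,17],[36,2],[40,0],[42,6],[45,0]]
[[9,6],[11,0],[16,14],[21,19],[26,18],[34,2],[35,17],[36,2],[40,0],[42,6],[45,0]]
[[9,6],[11,0],[16,14],[21,19],[26,18],[34,2],[35,17],[36,2],[40,0],[42,18],[43,6],[45,0]]
[[9,6],[11,0],[16,14],[21,19],[26,18],[34,2],[35,18],[41,0],[42,18],[43,6],[45,0]]
[[9,6],[11,0],[16,14],[21,19],[26,18],[34,2],[35,18],[41,0],[42,18],[43,6],[45,0]]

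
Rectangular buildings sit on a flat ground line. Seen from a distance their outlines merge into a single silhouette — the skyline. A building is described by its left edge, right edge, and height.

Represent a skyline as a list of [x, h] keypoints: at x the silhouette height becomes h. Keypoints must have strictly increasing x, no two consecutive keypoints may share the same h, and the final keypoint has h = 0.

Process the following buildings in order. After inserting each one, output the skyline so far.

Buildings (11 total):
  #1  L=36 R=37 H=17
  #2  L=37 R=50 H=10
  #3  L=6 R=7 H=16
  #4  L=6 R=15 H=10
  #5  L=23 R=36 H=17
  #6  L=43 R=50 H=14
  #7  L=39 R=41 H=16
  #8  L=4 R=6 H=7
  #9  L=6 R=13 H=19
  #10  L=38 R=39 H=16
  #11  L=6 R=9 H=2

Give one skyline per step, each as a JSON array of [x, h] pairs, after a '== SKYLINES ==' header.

== SKYLINES ==
[[36,17],[37,0]]
[[36,17],[37,10],[50,0]]
[[6,16],[7,0],[36,17],[37,10],[50,0]]
[[6,16],[7,10],[15,0],[36,17],[37,10],[50,0]]
[[6,16],[7,10],[15,0],[23,17],[37,10],[50,0]]
[[6,16],[7,10],[15,0],[23,17],[37,10],[43,14],[50,0]]
[[6,16],[7,10],[15,0],[23,17],[37,10],[39,16],[41,10],[43,14],[50,0]]
[[4,7],[6,16],[7,10],[15,0],[23,17],[37,10],[39,16],[41,10],[43,14],[50,0]]
[[4,7],[6,19],[13,10],[15,0],[23,17],[37,10],[39,16],[41,10],[43,14],[50,0]]
[[4,7],[6,19],[13,10],[15,0],[23,17],[37,10],[38,16],[41,10],[43,14],[50,0]]
[[4,7],[6,19],[13,10],[15,0],[23,17],[37,10],[38,16],[41,10],[43,14],[50,0]]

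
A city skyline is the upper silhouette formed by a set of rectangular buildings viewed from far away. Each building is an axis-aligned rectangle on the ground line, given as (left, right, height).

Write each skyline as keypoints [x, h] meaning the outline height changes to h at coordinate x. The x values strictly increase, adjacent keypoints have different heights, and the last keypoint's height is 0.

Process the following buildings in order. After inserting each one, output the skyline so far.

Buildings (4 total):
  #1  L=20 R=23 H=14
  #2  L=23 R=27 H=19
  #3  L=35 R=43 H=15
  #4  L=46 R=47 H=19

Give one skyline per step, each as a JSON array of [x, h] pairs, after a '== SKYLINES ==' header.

== SKYLINES ==
[[20,14],[23,0]]
[[20,14],[23,19],[27,0]]
[[20,14],[23,19],[27,0],[35,15],[43,0]]
[[20,14],[23,19],[27,0],[35,15],[43,0],[46,19],[47,0]]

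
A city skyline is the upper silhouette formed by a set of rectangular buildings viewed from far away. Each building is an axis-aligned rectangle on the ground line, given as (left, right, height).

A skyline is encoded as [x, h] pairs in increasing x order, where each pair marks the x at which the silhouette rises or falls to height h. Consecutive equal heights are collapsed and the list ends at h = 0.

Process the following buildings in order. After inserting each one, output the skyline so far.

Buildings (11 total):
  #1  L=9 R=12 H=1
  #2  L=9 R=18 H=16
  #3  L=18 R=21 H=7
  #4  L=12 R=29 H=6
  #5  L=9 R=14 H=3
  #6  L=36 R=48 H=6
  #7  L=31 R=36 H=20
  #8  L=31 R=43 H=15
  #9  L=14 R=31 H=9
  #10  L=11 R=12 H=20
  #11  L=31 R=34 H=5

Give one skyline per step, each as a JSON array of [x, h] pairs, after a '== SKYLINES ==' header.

== SKYLINES ==
[[9,1],[12,0]]
[[9,16],[18,0]]
[[9,16],[18,7],[21,0]]
[[9,16],[18,7],[21,6],[29,0]]
[[9,16],[18,7],[21,6],[29,0]]
[[9,16],[18,7],[21,6],[29,0],[36,6],[48,0]]
[[9,16],[18,7],[21,6],[29,0],[31,20],[36,6],[48,0]]
[[9,16],[18,7],[21,6],[29,0],[31,20],[36,15],[43,6],[48,0]]
[[9,16],[18,9],[31,20],[36,15],[43,6],[48,0]]
[[9,16],[11,20],[12,16],[18,9],[31,20],[36,15],[43,6],[48,0]]
[[9,16],[11,20],[12,16],[18,9],[31,20],[36,15],[43,6],[48,0]]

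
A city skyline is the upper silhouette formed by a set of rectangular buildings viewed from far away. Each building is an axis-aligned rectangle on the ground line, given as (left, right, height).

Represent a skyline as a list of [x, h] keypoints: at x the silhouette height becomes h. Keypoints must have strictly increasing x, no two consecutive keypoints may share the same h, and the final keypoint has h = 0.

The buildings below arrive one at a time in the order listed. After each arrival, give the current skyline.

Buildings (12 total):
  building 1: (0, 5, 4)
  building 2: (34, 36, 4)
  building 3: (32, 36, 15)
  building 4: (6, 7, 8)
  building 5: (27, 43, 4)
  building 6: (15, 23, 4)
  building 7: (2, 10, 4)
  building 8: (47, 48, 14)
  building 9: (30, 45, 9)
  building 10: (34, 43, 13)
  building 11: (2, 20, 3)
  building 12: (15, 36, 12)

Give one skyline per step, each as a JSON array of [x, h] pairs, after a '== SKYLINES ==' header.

== SKYLINES ==
[[0,4],[5,0]]
[[0,4],[5,0],[34,4],[36,0]]
[[0,4],[5,0],[32,15],[36,0]]
[[0,4],[5,0],[6,8],[7,0],[32,15],[36,0]]
[[0,4],[5,0],[6,8],[7,0],[27,4],[32,15],[36,4],[43,0]]
[[0,4],[5,0],[6,8],[7,0],[15,4],[23,0],[27,4],[32,15],[36,4],[43,0]]
[[0,4],[6,8],[7,4],[10,0],[15,4],[23,0],[27,4],[32,15],[36,4],[43,0]]
[[0,4],[6,8],[7,4],[10,0],[15,4],[23,0],[27,4],[32,15],[36,4],[43,0],[47,14],[48,0]]
[[0,4],[6,8],[7,4],[10,0],[15,4],[23,0],[27,4],[30,9],[32,15],[36,9],[45,0],[47,14],[48,0]]
[[0,4],[6,8],[7,4],[10,0],[15,4],[23,0],[27,4],[30,9],[32,15],[36,13],[43,9],[45,0],[47,14],[48,0]]
[[0,4],[6,8],[7,4],[10,3],[15,4],[23,0],[27,4],[30,9],[32,15],[36,13],[43,9],[45,0],[47,14],[48,0]]
[[0,4],[6,8],[7,4],[10,3],[15,12],[32,15],[36,13],[43,9],[45,0],[47,14],[48,0]]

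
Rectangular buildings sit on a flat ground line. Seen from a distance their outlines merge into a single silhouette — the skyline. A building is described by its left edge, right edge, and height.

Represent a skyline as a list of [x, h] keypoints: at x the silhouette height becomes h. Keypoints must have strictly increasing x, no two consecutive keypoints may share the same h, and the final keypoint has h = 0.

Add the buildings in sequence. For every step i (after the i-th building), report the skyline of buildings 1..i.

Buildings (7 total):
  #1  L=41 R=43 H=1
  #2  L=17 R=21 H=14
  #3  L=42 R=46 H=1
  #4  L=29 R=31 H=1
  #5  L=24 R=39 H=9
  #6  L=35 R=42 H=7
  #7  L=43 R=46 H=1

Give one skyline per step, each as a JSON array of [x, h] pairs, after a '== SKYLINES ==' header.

== SKYLINES ==
[[41,1],[43,0]]
[[17,14],[21,0],[41,1],[43,0]]
[[17,14],[21,0],[41,1],[46,0]]
[[17,14],[21,0],[29,1],[31,0],[41,1],[46,0]]
[[17,14],[21,0],[24,9],[39,0],[41,1],[46,0]]
[[17,14],[21,0],[24,9],[39,7],[42,1],[46,0]]
[[17,14],[21,0],[24,9],[39,7],[42,1],[46,0]]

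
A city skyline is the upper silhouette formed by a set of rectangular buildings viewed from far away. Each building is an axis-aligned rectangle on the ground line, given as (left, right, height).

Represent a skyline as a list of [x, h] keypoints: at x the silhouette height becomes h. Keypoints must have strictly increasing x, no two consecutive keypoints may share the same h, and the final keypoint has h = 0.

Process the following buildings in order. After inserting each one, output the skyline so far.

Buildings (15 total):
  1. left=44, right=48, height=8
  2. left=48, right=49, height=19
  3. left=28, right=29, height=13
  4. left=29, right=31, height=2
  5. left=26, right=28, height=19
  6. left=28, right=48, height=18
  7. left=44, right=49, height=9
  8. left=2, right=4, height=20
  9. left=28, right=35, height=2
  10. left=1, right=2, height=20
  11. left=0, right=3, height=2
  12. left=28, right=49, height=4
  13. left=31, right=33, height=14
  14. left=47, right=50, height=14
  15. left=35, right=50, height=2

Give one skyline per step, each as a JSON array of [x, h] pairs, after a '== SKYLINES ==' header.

== SKYLINES ==
[[44,8],[48,0]]
[[44,8],[48,19],[49,0]]
[[28,13],[29,0],[44,8],[48,19],[49,0]]
[[28,13],[29,2],[31,0],[44,8],[48,19],[49,0]]
[[26,19],[28,13],[29,2],[31,0],[44,8],[48,19],[49,0]]
[[26,19],[28,18],[48,19],[49,0]]
[[26,19],[28,18],[48,19],[49,0]]
[[2,20],[4,0],[26,19],[28,18],[48,19],[49,0]]
[[2,20],[4,0],[26,19],[28,18],[48,19],[49,0]]
[[1,20],[4,0],[26,19],[28,18],[48,19],[49,0]]
[[0,2],[1,20],[4,0],[26,19],[28,18],[48,19],[49,0]]
[[0,2],[1,20],[4,0],[26,19],[28,18],[48,19],[49,0]]
[[0,2],[1,20],[4,0],[26,19],[28,18],[48,19],[49,0]]
[[0,2],[1,20],[4,0],[26,19],[28,18],[48,19],[49,14],[50,0]]
[[0,2],[1,20],[4,0],[26,19],[28,18],[48,19],[49,14],[50,0]]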